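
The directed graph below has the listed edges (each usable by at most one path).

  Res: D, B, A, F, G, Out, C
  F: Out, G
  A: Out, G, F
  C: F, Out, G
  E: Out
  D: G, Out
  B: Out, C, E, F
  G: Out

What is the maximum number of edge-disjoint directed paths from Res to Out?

Assign every edge capacity 1; by Menger, the answer equals the max flow.
Path Res→Out (+1); total 1.
Path Res→A→Out (+1); total 2.
Path Res→B→Out (+1); total 3.
Path Res→C→Out (+1); total 4.
Path Res→D→Out (+1); total 5.
Path Res→F→Out (+1); total 6.
Path Res→G→Out (+1); total 7.
No residual Res→Out path; max flow = 7.
Certifying cut of size 7: {Res→A, Res→B, Res→C, Res→D, Res→F, Res→G, Res→Out}.

7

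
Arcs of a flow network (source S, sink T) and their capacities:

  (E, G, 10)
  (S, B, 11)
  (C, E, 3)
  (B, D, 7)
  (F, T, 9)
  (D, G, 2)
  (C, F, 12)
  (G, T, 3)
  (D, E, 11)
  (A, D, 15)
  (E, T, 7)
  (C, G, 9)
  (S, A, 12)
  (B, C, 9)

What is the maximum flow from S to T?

19

Augment S→A→D→E→T: bottleneck 7, flow now 7.
Augment S→A→D→G→T: bottleneck 2, flow now 9.
Augment S→B→C→F→T: bottleneck 9, flow now 18.
Augment S→A→D→E→G→T: bottleneck 1, flow now 19.
No augmenting path remains; maximum flow = 19.
In the residual graph, reachable from S: {S, A, B, D, E, G}.
Min-cut edges: B→C (9), E→T (7), G→T (3); capacity 9 + 7 + 3 = 19.
This cut is saturated, so no flow can exceed 19.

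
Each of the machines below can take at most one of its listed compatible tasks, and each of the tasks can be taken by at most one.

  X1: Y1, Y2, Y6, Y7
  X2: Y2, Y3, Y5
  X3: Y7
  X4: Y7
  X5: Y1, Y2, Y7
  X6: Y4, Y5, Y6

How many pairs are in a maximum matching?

5

Unit-capacity flow: source→left, listed edges, right→sink; max matching = max flow.
Augmenting path X1→Y1 (+1); matched 1.
Augmenting path X2→Y2 (+1); matched 2.
Augmenting path X3→Y7 (+1); matched 3.
Augmenting path X6→Y4 (+1); matched 4.
Augmenting path X5→Y1→X1→Y6 (+1); matched 5.
No augmenting path remains; maximum matching = 5.
König certificate: {X1, X2, X5, X6, Y7} is a vertex cover of size 5 (every listed pair touches it), so no matching can be larger.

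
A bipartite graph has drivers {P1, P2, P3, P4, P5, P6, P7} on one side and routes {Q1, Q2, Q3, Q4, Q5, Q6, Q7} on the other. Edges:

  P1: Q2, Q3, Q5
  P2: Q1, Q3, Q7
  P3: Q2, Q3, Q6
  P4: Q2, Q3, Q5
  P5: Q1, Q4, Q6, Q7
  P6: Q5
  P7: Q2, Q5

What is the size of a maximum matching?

6

Unit-capacity flow: source→left, listed edges, right→sink; max matching = max flow.
Augmenting path P1→Q2 (+1); matched 1.
Augmenting path P2→Q1 (+1); matched 2.
Augmenting path P3→Q3 (+1); matched 3.
Augmenting path P4→Q5 (+1); matched 4.
Augmenting path P5→Q4 (+1); matched 5.
Augmenting path P6→Q5→P4→Q3→P3→Q6 (+1); matched 6.
No augmenting path remains; maximum matching = 6.
König certificate: {P2, P3, P5, Q2, Q3, Q5} is a vertex cover of size 6 (every listed pair touches it), so no matching can be larger.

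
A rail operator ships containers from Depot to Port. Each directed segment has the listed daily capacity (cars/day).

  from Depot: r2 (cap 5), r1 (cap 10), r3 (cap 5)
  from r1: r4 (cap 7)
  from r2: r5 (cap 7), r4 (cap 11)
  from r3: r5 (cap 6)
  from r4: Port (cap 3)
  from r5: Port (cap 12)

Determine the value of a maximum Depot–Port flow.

13

Augment Depot→r1→r4→Port: bottleneck 3, flow now 3.
Augment Depot→r2→r5→Port: bottleneck 5, flow now 8.
Augment Depot→r3→r5→Port: bottleneck 5, flow now 13.
No augmenting path remains; maximum flow = 13.
In the residual graph, reachable from Depot: {Depot, r1, r4}.
Min-cut edges: Depot→r2 (5), Depot→r3 (5), r4→Port (3); capacity 5 + 5 + 3 = 13.
This cut is saturated, so no flow can exceed 13.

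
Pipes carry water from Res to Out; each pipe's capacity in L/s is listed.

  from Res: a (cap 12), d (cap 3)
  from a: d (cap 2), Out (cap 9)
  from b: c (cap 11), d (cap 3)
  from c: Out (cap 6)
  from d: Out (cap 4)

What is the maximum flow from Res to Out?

Augment Res→a→Out: bottleneck 9, flow now 9.
Augment Res→d→Out: bottleneck 3, flow now 12.
Augment Res→a→d→Out: bottleneck 1, flow now 13.
No augmenting path remains; maximum flow = 13.
In the residual graph, reachable from Res: {Res, a, d}.
Min-cut edges: a→Out (9), d→Out (4); capacity 9 + 4 = 13.
This cut is saturated, so no flow can exceed 13.

13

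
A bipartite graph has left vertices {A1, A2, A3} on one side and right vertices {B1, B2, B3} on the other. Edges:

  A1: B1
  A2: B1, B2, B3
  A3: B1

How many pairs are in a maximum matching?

2

Unit-capacity flow: source→left, listed edges, right→sink; max matching = max flow.
Augmenting path A1→B1 (+1); matched 1.
Augmenting path A2→B2 (+1); matched 2.
No augmenting path remains; maximum matching = 2.
König certificate: {A2, B1} is a vertex cover of size 2 (every listed pair touches it), so no matching can be larger.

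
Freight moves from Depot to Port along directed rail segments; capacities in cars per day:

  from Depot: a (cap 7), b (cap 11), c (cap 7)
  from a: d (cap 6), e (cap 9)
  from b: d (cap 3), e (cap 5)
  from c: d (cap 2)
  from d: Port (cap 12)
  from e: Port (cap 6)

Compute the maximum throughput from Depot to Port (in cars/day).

17

Augment Depot→a→d→Port: bottleneck 6, flow now 6.
Augment Depot→a→e→Port: bottleneck 1, flow now 7.
Augment Depot→b→d→Port: bottleneck 3, flow now 10.
Augment Depot→b→e→Port: bottleneck 5, flow now 15.
Augment Depot→c→d→Port: bottleneck 2, flow now 17.
No augmenting path remains; maximum flow = 17.
In the residual graph, reachable from Depot: {Depot, b, c}.
Min-cut edges: Depot→a (7), b→d (3), b→e (5), c→d (2); capacity 7 + 3 + 5 + 2 = 17.
This cut is saturated, so no flow can exceed 17.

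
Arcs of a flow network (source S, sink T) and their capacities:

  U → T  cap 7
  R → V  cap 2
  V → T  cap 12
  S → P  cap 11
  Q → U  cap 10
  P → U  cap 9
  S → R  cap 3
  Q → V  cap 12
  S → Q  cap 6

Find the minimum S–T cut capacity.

Augment S→P→U→T: bottleneck 7, flow now 7.
Augment S→Q→V→T: bottleneck 6, flow now 13.
Augment S→R→V→T: bottleneck 2, flow now 15.
No augmenting path remains; maximum flow = 15.
By max-flow min-cut, the minimum cut capacity equals the max flow.
In the residual graph, reachable from S: {S, P, R, U}.
Min-cut edges: S→Q (6), R→V (2), U→T (7); capacity 6 + 2 + 7 = 15.

15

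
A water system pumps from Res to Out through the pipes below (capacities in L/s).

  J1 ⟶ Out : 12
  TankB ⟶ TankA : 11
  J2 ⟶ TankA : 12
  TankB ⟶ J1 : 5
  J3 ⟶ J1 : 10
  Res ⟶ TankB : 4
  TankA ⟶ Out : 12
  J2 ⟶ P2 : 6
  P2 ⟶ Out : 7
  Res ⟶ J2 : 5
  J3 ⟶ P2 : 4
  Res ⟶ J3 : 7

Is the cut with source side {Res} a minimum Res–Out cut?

Yes — it is a minimum cut (capacity 16).

Given cut capacity: 7 + 4 + 5 = 16.
Augment Res→J3→J1→Out: bottleneck 7, flow now 7.
Augment Res→TankB→J1→Out: bottleneck 4, flow now 11.
Augment Res→J2→TankA→Out: bottleneck 5, flow now 16.
No augmenting path remains; maximum flow = 16.
Cut capacity 16 equals the max flow, so it is a minimum cut.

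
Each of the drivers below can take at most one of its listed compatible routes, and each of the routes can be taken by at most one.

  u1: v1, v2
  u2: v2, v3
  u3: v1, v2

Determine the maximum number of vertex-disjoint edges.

Unit-capacity flow: source→left, listed edges, right→sink; max matching = max flow.
Augmenting path u1→v1 (+1); matched 1.
Augmenting path u2→v2 (+1); matched 2.
Augmenting path u3→v2→u2→v3 (+1); matched 3.
No augmenting path remains; maximum matching = 3.
König certificate: {u1, u2, u3} is a vertex cover of size 3 (every listed pair touches it), so no matching can be larger.

3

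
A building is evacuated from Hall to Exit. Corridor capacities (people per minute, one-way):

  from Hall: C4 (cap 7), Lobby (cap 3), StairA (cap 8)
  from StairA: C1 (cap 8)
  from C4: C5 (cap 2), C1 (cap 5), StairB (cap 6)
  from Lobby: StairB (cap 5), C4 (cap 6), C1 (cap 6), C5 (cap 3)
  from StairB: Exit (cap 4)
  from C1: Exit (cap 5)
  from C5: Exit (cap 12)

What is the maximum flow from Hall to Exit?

Augment Hall→StairA→C1→Exit: bottleneck 5, flow now 5.
Augment Hall→C4→StairB→Exit: bottleneck 4, flow now 9.
Augment Hall→C4→C5→Exit: bottleneck 2, flow now 11.
Augment Hall→Lobby→C5→Exit: bottleneck 3, flow now 14.
No augmenting path remains; maximum flow = 14.
In the residual graph, reachable from Hall: {Hall, StairA, C4, StairB, C1}.
Min-cut edges: Hall→Lobby (3), C4→C5 (2), StairB→Exit (4), C1→Exit (5); capacity 3 + 2 + 4 + 5 = 14.
This cut is saturated, so no flow can exceed 14.

14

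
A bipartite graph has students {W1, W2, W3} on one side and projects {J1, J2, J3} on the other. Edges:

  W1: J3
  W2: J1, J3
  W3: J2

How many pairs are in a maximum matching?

Unit-capacity flow: source→left, listed edges, right→sink; max matching = max flow.
Augmenting path W1→J3 (+1); matched 1.
Augmenting path W2→J1 (+1); matched 2.
Augmenting path W3→J2 (+1); matched 3.
No augmenting path remains; maximum matching = 3.
König certificate: {W1, W2, W3} is a vertex cover of size 3 (every listed pair touches it), so no matching can be larger.

3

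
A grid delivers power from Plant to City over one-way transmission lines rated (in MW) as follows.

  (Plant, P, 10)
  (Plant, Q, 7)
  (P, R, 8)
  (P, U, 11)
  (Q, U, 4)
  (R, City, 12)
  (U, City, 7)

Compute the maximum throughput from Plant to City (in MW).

14

Augment Plant→P→R→City: bottleneck 8, flow now 8.
Augment Plant→P→U→City: bottleneck 2, flow now 10.
Augment Plant→Q→U→City: bottleneck 4, flow now 14.
No augmenting path remains; maximum flow = 14.
In the residual graph, reachable from Plant: {Plant, Q}.
Min-cut edges: Plant→P (10), Q→U (4); capacity 10 + 4 = 14.
This cut is saturated, so no flow can exceed 14.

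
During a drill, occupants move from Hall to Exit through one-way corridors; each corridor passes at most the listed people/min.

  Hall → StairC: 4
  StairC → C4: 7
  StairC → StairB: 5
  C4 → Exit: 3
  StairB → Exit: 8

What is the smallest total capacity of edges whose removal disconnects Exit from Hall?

4

Augment Hall→StairC→C4→Exit: bottleneck 3, flow now 3.
Augment Hall→StairC→StairB→Exit: bottleneck 1, flow now 4.
No augmenting path remains; maximum flow = 4.
By max-flow min-cut, the minimum cut capacity equals the max flow.
In the residual graph, reachable from Hall: {Hall}.
Min-cut edges: Hall→StairC (4); capacity 4 = 4.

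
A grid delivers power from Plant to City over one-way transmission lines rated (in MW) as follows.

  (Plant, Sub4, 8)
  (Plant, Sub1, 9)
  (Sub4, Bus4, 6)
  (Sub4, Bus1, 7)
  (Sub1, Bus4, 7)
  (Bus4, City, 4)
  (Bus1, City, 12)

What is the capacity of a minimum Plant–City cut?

11

Augment Plant→Sub4→Bus4→City: bottleneck 4, flow now 4.
Augment Plant→Sub4→Bus1→City: bottleneck 4, flow now 8.
Augment Plant→Sub1→Bus4→Sub4→Bus1→City: bottleneck 3, flow now 11. (uses reverse residual edge)
No augmenting path remains; maximum flow = 11.
By max-flow min-cut, the minimum cut capacity equals the max flow.
In the residual graph, reachable from Plant: {Plant, Sub4, Sub1, Bus4}.
Min-cut edges: Sub4→Bus1 (7), Bus4→City (4); capacity 7 + 4 = 11.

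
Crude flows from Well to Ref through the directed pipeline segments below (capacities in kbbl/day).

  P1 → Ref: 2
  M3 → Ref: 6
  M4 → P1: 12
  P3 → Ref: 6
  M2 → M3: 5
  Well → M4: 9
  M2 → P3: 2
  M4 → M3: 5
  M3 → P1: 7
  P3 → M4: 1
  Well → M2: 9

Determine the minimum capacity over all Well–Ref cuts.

Augment Well→M4→P1→Ref: bottleneck 2, flow now 2.
Augment Well→M4→M3→Ref: bottleneck 5, flow now 7.
Augment Well→M2→M3→Ref: bottleneck 1, flow now 8.
Augment Well→M2→P3→Ref: bottleneck 2, flow now 10.
No augmenting path remains; maximum flow = 10.
By max-flow min-cut, the minimum cut capacity equals the max flow.
In the residual graph, reachable from Well: {Well, M4, M2, P1, M3}.
Min-cut edges: M2→P3 (2), P1→Ref (2), M3→Ref (6); capacity 2 + 2 + 6 = 10.

10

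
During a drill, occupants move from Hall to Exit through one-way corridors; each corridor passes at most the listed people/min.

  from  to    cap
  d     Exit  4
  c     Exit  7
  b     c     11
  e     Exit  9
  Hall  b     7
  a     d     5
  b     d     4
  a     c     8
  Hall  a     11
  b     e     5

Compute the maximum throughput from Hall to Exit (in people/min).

16

Augment Hall→a→c→Exit: bottleneck 7, flow now 7.
Augment Hall→a→d→Exit: bottleneck 4, flow now 11.
Augment Hall→b→e→Exit: bottleneck 5, flow now 16.
No augmenting path remains; maximum flow = 16.
In the residual graph, reachable from Hall: {Hall, a, b, c, d}.
Min-cut edges: b→e (5), c→Exit (7), d→Exit (4); capacity 5 + 7 + 4 = 16.
This cut is saturated, so no flow can exceed 16.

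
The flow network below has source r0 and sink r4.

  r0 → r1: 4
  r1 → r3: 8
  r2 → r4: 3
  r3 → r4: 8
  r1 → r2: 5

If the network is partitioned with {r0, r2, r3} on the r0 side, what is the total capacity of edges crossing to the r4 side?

15

Edges leaving {r0, r2, r3}: r0→r1 (4), r2→r4 (3), r3→r4 (8).
Cut capacity = 4 + 3 + 8 = 15.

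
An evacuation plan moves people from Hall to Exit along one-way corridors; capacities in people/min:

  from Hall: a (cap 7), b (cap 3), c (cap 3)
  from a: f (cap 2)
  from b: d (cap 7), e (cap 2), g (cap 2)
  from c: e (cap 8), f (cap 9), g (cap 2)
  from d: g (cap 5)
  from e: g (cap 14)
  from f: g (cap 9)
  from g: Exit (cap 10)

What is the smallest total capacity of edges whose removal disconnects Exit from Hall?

8

Augment Hall→b→g→Exit: bottleneck 2, flow now 2.
Augment Hall→c→g→Exit: bottleneck 2, flow now 4.
Augment Hall→a→f→g→Exit: bottleneck 2, flow now 6.
Augment Hall→b→d→g→Exit: bottleneck 1, flow now 7.
Augment Hall→c→e→g→Exit: bottleneck 1, flow now 8.
No augmenting path remains; maximum flow = 8.
By max-flow min-cut, the minimum cut capacity equals the max flow.
In the residual graph, reachable from Hall: {Hall, a}.
Min-cut edges: Hall→b (3), Hall→c (3), a→f (2); capacity 3 + 3 + 2 = 8.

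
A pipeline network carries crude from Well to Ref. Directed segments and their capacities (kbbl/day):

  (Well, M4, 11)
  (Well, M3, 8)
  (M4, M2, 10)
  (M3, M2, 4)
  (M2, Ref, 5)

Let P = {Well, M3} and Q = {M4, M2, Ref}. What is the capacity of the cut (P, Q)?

Edges leaving {Well, M3}: Well→M4 (11), M3→M2 (4).
Cut capacity = 11 + 4 = 15.

15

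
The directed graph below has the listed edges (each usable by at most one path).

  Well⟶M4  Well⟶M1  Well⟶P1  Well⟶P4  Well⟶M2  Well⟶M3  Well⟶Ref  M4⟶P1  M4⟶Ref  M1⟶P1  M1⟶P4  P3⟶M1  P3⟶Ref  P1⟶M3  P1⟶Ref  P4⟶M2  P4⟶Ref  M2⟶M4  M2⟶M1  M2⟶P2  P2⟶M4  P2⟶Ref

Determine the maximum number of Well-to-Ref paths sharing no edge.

Assign every edge capacity 1; by Menger, the answer equals the max flow.
Path Well→Ref (+1); total 1.
Path Well→M4→Ref (+1); total 2.
Path Well→P1→Ref (+1); total 3.
Path Well→P4→Ref (+1); total 4.
Path Well→M2→P2→Ref (+1); total 5.
No residual Well→Ref path; max flow = 5.
Certifying cut of size 5: {M2→P2, M4→Ref, P1→Ref, P4→Ref, Well→Ref}.

5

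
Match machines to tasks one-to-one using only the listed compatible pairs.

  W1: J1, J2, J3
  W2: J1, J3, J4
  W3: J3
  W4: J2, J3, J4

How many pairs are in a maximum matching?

4

Unit-capacity flow: source→left, listed edges, right→sink; max matching = max flow.
Augmenting path W1→J1 (+1); matched 1.
Augmenting path W2→J3 (+1); matched 2.
Augmenting path W4→J2 (+1); matched 3.
Augmenting path W3→J3→W2→J4 (+1); matched 4.
No augmenting path remains; maximum matching = 4.
König certificate: {W1, W2, W3, W4} is a vertex cover of size 4 (every listed pair touches it), so no matching can be larger.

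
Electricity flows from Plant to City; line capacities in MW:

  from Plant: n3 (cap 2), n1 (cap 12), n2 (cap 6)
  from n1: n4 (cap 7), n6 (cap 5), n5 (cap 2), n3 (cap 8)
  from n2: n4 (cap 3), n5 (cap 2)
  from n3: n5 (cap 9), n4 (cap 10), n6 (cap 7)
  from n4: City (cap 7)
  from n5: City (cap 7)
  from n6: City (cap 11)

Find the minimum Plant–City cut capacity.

Augment Plant→n1→n4→City: bottleneck 7, flow now 7.
Augment Plant→n1→n5→City: bottleneck 2, flow now 9.
Augment Plant→n1→n6→City: bottleneck 3, flow now 12.
Augment Plant→n2→n5→City: bottleneck 2, flow now 14.
Augment Plant→n3→n5→City: bottleneck 2, flow now 16.
Augment Plant→n2→n4→n1→n6→City: bottleneck 2, flow now 18. (uses reverse residual edge)
Augment Plant→n2→n4→n1→n3→n5→City: bottleneck 1, flow now 19. (uses reverse residual edge)
No augmenting path remains; maximum flow = 19.
By max-flow min-cut, the minimum cut capacity equals the max flow.
In the residual graph, reachable from Plant: {Plant, n2}.
Min-cut edges: Plant→n1 (12), Plant→n3 (2), n2→n4 (3), n2→n5 (2); capacity 12 + 2 + 3 + 2 = 19.

19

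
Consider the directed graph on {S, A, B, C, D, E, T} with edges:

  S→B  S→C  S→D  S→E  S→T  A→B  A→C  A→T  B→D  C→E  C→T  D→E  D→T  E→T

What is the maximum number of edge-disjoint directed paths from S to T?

Assign every edge capacity 1; by Menger, the answer equals the max flow.
Path S→T (+1); total 1.
Path S→C→T (+1); total 2.
Path S→D→T (+1); total 3.
Path S→E→T (+1); total 4.
No residual S→T path; max flow = 4.
Certifying cut of size 4: {D→T, E→T, S→C, S→T}.

4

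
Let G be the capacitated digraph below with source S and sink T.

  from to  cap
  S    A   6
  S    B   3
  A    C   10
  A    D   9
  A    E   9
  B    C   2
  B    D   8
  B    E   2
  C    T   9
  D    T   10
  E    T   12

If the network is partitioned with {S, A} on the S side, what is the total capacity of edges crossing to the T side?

31

Edges leaving {S, A}: S→B (3), A→C (10), A→D (9), A→E (9).
Cut capacity = 3 + 10 + 9 + 9 = 31.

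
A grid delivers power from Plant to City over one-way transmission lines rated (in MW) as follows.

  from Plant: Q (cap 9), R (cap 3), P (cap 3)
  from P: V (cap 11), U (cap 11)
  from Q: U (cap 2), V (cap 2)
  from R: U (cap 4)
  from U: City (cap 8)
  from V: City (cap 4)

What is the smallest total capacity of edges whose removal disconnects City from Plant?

Augment Plant→P→U→City: bottleneck 3, flow now 3.
Augment Plant→Q→U→City: bottleneck 2, flow now 5.
Augment Plant→Q→V→City: bottleneck 2, flow now 7.
Augment Plant→R→U→City: bottleneck 3, flow now 10.
No augmenting path remains; maximum flow = 10.
By max-flow min-cut, the minimum cut capacity equals the max flow.
In the residual graph, reachable from Plant: {Plant, Q}.
Min-cut edges: Plant→P (3), Plant→R (3), Q→U (2), Q→V (2); capacity 3 + 3 + 2 + 2 = 10.

10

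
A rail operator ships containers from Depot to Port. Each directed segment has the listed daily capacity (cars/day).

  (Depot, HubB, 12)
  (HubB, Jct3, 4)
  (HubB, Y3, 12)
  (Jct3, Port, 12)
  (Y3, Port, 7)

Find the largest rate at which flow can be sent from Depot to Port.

Augment Depot→HubB→Jct3→Port: bottleneck 4, flow now 4.
Augment Depot→HubB→Y3→Port: bottleneck 7, flow now 11.
No augmenting path remains; maximum flow = 11.
In the residual graph, reachable from Depot: {Depot, HubB, Y3}.
Min-cut edges: HubB→Jct3 (4), Y3→Port (7); capacity 4 + 7 = 11.
This cut is saturated, so no flow can exceed 11.

11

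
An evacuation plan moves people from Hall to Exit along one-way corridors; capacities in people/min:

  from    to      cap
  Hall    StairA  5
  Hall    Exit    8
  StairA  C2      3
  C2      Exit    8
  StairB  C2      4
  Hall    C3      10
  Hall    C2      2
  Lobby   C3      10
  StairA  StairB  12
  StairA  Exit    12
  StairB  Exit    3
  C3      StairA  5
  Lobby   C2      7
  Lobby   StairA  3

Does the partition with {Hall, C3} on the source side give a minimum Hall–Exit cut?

Given cut capacity: 5 + 2 + 8 + 5 = 20.
Augment Hall→Exit: bottleneck 8, flow now 8.
Augment Hall→StairA→Exit: bottleneck 5, flow now 13.
Augment Hall→C2→Exit: bottleneck 2, flow now 15.
Augment Hall→C3→StairA→Exit: bottleneck 5, flow now 20.
No augmenting path remains; maximum flow = 20.
Cut capacity 20 equals the max flow, so it is a minimum cut.

Yes — it is a minimum cut (capacity 20).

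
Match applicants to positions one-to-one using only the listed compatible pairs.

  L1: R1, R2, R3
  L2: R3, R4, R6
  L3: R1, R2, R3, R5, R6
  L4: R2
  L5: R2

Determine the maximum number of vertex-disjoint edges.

Unit-capacity flow: source→left, listed edges, right→sink; max matching = max flow.
Augmenting path L1→R1 (+1); matched 1.
Augmenting path L2→R3 (+1); matched 2.
Augmenting path L3→R2 (+1); matched 3.
Augmenting path L4→R2→L3→R5 (+1); matched 4.
No augmenting path remains; maximum matching = 4.
König certificate: {L1, L2, L3, R2} is a vertex cover of size 4 (every listed pair touches it), so no matching can be larger.

4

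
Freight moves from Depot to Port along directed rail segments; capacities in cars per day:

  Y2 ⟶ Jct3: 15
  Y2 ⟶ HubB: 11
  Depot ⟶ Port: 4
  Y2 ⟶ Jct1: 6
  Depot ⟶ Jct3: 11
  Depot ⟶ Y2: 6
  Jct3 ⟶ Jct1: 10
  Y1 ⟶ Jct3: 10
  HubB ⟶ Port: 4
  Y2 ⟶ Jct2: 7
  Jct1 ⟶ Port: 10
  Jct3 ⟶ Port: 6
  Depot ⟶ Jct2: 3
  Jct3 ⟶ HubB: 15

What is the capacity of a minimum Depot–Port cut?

21

Augment Depot→Port: bottleneck 4, flow now 4.
Augment Depot→Jct3→Port: bottleneck 6, flow now 10.
Augment Depot→Y2→HubB→Port: bottleneck 4, flow now 14.
Augment Depot→Y2→Jct1→Port: bottleneck 2, flow now 16.
Augment Depot→Jct3→Jct1→Port: bottleneck 5, flow now 21.
No augmenting path remains; maximum flow = 21.
By max-flow min-cut, the minimum cut capacity equals the max flow.
In the residual graph, reachable from Depot: {Depot, Jct2}.
Min-cut edges: Depot→Y2 (6), Depot→Jct3 (11), Depot→Port (4); capacity 6 + 11 + 4 = 21.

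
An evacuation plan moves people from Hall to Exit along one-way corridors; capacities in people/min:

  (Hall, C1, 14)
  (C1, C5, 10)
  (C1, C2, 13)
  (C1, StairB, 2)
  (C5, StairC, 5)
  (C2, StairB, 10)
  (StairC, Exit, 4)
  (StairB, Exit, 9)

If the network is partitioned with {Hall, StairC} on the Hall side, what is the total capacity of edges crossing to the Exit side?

Edges leaving {Hall, StairC}: Hall→C1 (14), StairC→Exit (4).
Cut capacity = 14 + 4 = 18.

18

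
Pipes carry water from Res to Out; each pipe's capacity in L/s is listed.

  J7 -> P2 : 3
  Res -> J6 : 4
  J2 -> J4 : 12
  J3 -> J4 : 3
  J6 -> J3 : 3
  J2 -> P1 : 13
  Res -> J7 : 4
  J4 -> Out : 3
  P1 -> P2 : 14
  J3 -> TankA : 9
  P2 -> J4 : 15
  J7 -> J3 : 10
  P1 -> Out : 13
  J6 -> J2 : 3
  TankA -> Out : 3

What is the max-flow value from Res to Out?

Augment Res→J6→J2→P1→Out: bottleneck 3, flow now 3.
Augment Res→J6→J3→J4→Out: bottleneck 1, flow now 4.
Augment Res→J7→P2→J4→Out: bottleneck 2, flow now 6.
Augment Res→J7→J3→TankA→Out: bottleneck 2, flow now 8.
No augmenting path remains; maximum flow = 8.
In the residual graph, reachable from Res: {Res}.
Min-cut edges: Res→J6 (4), Res→J7 (4); capacity 4 + 4 = 8.
This cut is saturated, so no flow can exceed 8.

8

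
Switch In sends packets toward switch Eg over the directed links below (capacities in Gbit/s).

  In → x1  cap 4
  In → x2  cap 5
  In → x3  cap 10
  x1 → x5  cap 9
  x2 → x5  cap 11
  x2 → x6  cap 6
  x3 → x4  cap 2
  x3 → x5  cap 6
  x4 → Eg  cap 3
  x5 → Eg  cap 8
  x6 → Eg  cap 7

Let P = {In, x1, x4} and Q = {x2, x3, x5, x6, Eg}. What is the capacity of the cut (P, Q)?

27

Edges leaving {In, x1, x4}: In→x2 (5), In→x3 (10), x1→x5 (9), x4→Eg (3).
Cut capacity = 5 + 10 + 9 + 3 = 27.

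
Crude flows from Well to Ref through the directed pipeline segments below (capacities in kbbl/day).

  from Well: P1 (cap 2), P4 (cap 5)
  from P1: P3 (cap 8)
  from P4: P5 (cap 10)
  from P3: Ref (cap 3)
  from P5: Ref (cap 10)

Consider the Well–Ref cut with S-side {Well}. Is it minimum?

Yes — it is a minimum cut (capacity 7).

Given cut capacity: 2 + 5 = 7.
Augment Well→P1→P3→Ref: bottleneck 2, flow now 2.
Augment Well→P4→P5→Ref: bottleneck 5, flow now 7.
No augmenting path remains; maximum flow = 7.
Cut capacity 7 equals the max flow, so it is a minimum cut.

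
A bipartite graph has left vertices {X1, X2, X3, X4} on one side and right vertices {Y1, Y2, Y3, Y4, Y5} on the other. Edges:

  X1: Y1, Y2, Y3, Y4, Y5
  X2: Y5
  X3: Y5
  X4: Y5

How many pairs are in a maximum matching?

2

Unit-capacity flow: source→left, listed edges, right→sink; max matching = max flow.
Augmenting path X1→Y1 (+1); matched 1.
Augmenting path X2→Y5 (+1); matched 2.
No augmenting path remains; maximum matching = 2.
König certificate: {X1, Y5} is a vertex cover of size 2 (every listed pair touches it), so no matching can be larger.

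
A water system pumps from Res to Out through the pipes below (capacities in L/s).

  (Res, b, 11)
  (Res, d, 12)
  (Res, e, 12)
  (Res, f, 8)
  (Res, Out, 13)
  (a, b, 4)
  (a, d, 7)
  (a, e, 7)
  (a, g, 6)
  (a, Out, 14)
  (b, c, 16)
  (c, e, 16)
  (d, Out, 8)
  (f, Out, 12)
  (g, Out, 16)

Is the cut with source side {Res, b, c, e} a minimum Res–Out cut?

No — its capacity is 33, but the minimum cut has capacity 29.

Given cut capacity: 12 + 8 + 13 = 33.
Augment Res→Out: bottleneck 13, flow now 13.
Augment Res→d→Out: bottleneck 8, flow now 21.
Augment Res→f→Out: bottleneck 8, flow now 29.
No augmenting path remains; maximum flow = 29.
In the residual graph, reachable from Res: {Res, b, c, d, e}.
Min-cut edges: Res→f (8), Res→Out (13), d→Out (8); capacity 8 + 13 + 8 = 29.
Cut capacity 33 exceeds the max flow 29, so it is not minimum.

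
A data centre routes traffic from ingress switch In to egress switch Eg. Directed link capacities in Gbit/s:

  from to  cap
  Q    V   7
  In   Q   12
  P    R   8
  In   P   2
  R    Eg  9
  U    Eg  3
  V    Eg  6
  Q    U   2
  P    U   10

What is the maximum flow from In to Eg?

10

Augment In→P→R→Eg: bottleneck 2, flow now 2.
Augment In→Q→U→Eg: bottleneck 2, flow now 4.
Augment In→Q→V→Eg: bottleneck 6, flow now 10.
No augmenting path remains; maximum flow = 10.
In the residual graph, reachable from In: {In, Q, V}.
Min-cut edges: In→P (2), Q→U (2), V→Eg (6); capacity 2 + 2 + 6 = 10.
This cut is saturated, so no flow can exceed 10.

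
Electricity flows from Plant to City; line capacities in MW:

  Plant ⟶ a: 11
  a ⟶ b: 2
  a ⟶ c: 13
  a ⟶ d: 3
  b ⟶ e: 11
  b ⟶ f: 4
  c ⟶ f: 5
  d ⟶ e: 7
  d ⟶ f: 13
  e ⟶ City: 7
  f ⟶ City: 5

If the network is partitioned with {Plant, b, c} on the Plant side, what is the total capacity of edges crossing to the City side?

31

Edges leaving {Plant, b, c}: Plant→a (11), b→e (11), b→f (4), c→f (5).
Cut capacity = 11 + 11 + 4 + 5 = 31.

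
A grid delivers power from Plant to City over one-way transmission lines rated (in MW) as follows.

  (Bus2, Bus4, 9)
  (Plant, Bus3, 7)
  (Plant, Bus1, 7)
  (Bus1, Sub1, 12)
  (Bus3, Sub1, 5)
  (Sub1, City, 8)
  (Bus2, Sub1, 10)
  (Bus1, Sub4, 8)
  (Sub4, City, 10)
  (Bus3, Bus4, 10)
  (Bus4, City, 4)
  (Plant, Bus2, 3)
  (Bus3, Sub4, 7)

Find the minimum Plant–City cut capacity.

17

Augment Plant→Bus3→Sub1→City: bottleneck 5, flow now 5.
Augment Plant→Bus3→Bus4→City: bottleneck 2, flow now 7.
Augment Plant→Bus2→Sub1→City: bottleneck 3, flow now 10.
Augment Plant→Bus1→Sub4→City: bottleneck 7, flow now 17.
No augmenting path remains; maximum flow = 17.
By max-flow min-cut, the minimum cut capacity equals the max flow.
In the residual graph, reachable from Plant: {Plant}.
Min-cut edges: Plant→Bus3 (7), Plant→Bus2 (3), Plant→Bus1 (7); capacity 7 + 3 + 7 = 17.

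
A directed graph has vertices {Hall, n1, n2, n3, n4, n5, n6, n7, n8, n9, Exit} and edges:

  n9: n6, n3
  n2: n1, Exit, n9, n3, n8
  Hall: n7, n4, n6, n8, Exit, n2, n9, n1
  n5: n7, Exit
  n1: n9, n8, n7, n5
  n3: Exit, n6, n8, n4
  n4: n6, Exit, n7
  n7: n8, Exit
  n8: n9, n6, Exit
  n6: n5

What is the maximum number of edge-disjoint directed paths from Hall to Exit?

7

Assign every edge capacity 1; by Menger, the answer equals the max flow.
Path Hall→Exit (+1); total 1.
Path Hall→n2→Exit (+1); total 2.
Path Hall→n4→Exit (+1); total 3.
Path Hall→n7→Exit (+1); total 4.
Path Hall→n8→Exit (+1); total 5.
Path Hall→n1→n5→Exit (+1); total 6.
Path Hall→n9→n3→Exit (+1); total 7.
No residual Hall→Exit path; max flow = 7.
Certifying cut of size 7: {Hall→Exit, Hall→n2, Hall→n4, n5→Exit, n7→Exit, n8→Exit, n9→n3}.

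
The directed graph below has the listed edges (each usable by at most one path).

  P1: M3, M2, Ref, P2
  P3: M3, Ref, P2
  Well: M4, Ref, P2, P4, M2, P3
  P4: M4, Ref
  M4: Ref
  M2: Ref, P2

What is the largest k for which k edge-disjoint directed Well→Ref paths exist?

Assign every edge capacity 1; by Menger, the answer equals the max flow.
Path Well→Ref (+1); total 1.
Path Well→P4→Ref (+1); total 2.
Path Well→M2→Ref (+1); total 3.
Path Well→P3→Ref (+1); total 4.
Path Well→M4→Ref (+1); total 5.
No residual Well→Ref path; max flow = 5.
Certifying cut of size 5: {Well→M2, Well→M4, Well→P3, Well→P4, Well→Ref}.

5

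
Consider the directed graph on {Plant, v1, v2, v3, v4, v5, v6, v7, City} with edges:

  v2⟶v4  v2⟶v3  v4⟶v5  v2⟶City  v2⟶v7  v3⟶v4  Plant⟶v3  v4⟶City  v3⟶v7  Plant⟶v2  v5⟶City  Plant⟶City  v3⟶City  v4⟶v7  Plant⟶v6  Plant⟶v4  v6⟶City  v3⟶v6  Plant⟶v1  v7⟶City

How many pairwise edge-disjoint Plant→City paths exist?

Assign every edge capacity 1; by Menger, the answer equals the max flow.
Path Plant→City (+1); total 1.
Path Plant→v2→City (+1); total 2.
Path Plant→v3→City (+1); total 3.
Path Plant→v4→City (+1); total 4.
Path Plant→v6→City (+1); total 5.
No residual Plant→City path; max flow = 5.
Certifying cut of size 5: {Plant→City, Plant→v2, Plant→v3, Plant→v4, Plant→v6}.

5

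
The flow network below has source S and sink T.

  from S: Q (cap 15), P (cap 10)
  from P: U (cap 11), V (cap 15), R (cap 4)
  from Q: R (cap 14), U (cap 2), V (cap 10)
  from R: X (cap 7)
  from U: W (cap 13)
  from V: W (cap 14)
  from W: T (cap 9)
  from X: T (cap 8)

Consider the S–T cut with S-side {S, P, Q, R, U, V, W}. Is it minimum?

Given cut capacity: 7 + 9 = 16.
Augment S→P→R→X→T: bottleneck 4, flow now 4.
Augment S→P→U→W→T: bottleneck 6, flow now 10.
Augment S→Q→R→X→T: bottleneck 3, flow now 13.
Augment S→Q→U→W→T: bottleneck 2, flow now 15.
Augment S→Q→V→W→T: bottleneck 1, flow now 16.
No augmenting path remains; maximum flow = 16.
Cut capacity 16 equals the max flow, so it is a minimum cut.

Yes — it is a minimum cut (capacity 16).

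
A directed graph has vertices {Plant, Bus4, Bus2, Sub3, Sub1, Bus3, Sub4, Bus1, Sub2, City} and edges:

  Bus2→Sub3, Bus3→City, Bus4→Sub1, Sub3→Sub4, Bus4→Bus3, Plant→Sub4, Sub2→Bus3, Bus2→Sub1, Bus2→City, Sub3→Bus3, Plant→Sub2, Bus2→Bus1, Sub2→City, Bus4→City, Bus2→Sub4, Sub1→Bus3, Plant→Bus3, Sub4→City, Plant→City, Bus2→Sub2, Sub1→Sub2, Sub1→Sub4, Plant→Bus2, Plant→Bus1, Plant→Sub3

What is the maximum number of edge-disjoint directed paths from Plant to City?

5

Assign every edge capacity 1; by Menger, the answer equals the max flow.
Path Plant→City (+1); total 1.
Path Plant→Bus2→City (+1); total 2.
Path Plant→Bus3→City (+1); total 3.
Path Plant→Sub4→City (+1); total 4.
Path Plant→Sub2→City (+1); total 5.
No residual Plant→City path; max flow = 5.
Certifying cut of size 5: {Bus3→City, Plant→Bus2, Plant→City, Plant→Sub2, Sub4→City}.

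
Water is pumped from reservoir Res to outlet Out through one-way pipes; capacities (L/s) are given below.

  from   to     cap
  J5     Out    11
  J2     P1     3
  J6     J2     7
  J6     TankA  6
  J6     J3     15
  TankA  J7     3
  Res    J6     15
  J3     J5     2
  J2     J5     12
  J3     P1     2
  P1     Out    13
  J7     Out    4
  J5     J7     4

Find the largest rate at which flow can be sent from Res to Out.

14

Augment Res→J6→J2→J5→Out: bottleneck 7, flow now 7.
Augment Res→J6→J3→J5→Out: bottleneck 2, flow now 9.
Augment Res→J6→J3→P1→Out: bottleneck 2, flow now 11.
Augment Res→J6→TankA→J7→Out: bottleneck 3, flow now 14.
No augmenting path remains; maximum flow = 14.
In the residual graph, reachable from Res: {Res, J6, J3, TankA}.
Min-cut edges: J6→J2 (7), J3→J5 (2), J3→P1 (2), TankA→J7 (3); capacity 7 + 2 + 2 + 3 = 14.
This cut is saturated, so no flow can exceed 14.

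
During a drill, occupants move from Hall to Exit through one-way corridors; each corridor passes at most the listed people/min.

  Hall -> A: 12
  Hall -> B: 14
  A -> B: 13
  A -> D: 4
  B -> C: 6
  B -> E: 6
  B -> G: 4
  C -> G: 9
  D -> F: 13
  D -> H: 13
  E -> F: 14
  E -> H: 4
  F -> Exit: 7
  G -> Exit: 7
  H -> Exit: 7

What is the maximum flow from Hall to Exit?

Augment Hall→B→G→Exit: bottleneck 4, flow now 4.
Augment Hall→A→D→F→Exit: bottleneck 4, flow now 8.
Augment Hall→B→C→G→Exit: bottleneck 3, flow now 11.
Augment Hall→B→E→F→Exit: bottleneck 3, flow now 14.
Augment Hall→B→E→H→Exit: bottleneck 3, flow now 17.
No augmenting path remains; maximum flow = 17.
In the residual graph, reachable from Hall: {Hall, A, B, C, G}.
Min-cut edges: A→D (4), B→E (6), G→Exit (7); capacity 4 + 6 + 7 = 17.
This cut is saturated, so no flow can exceed 17.

17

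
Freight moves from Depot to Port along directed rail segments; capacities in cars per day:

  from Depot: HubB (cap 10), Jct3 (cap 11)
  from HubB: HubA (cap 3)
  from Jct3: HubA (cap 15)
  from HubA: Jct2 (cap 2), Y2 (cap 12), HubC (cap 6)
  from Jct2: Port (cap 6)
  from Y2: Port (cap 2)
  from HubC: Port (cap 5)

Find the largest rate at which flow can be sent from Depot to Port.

9

Augment Depot→HubB→HubA→Jct2→Port: bottleneck 2, flow now 2.
Augment Depot→HubB→HubA→Y2→Port: bottleneck 1, flow now 3.
Augment Depot→Jct3→HubA→Y2→Port: bottleneck 1, flow now 4.
Augment Depot→Jct3→HubA→HubC→Port: bottleneck 5, flow now 9.
No augmenting path remains; maximum flow = 9.
In the residual graph, reachable from Depot: {Depot, HubB, Jct3, HubA, Y2, HubC}.
Min-cut edges: HubA→Jct2 (2), Y2→Port (2), HubC→Port (5); capacity 2 + 2 + 5 = 9.
This cut is saturated, so no flow can exceed 9.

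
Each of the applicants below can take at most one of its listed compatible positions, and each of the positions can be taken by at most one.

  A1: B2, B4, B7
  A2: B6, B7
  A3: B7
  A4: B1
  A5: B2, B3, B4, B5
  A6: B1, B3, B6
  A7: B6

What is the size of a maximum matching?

Unit-capacity flow: source→left, listed edges, right→sink; max matching = max flow.
Augmenting path A1→B2 (+1); matched 1.
Augmenting path A2→B6 (+1); matched 2.
Augmenting path A3→B7 (+1); matched 3.
Augmenting path A4→B1 (+1); matched 4.
Augmenting path A5→B3 (+1); matched 5.
Augmenting path A6→B3→A5→B4 (+1); matched 6.
No augmenting path remains; maximum matching = 6.
König certificate: {A1, A4, A5, A6, B6, B7} is a vertex cover of size 6 (every listed pair touches it), so no matching can be larger.

6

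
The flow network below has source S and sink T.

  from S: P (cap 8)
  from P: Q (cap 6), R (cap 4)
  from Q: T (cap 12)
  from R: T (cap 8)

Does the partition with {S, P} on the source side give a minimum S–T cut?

No — its capacity is 10, but the minimum cut has capacity 8.

Given cut capacity: 6 + 4 = 10.
Augment S→P→Q→T: bottleneck 6, flow now 6.
Augment S→P→R→T: bottleneck 2, flow now 8.
No augmenting path remains; maximum flow = 8.
In the residual graph, reachable from S: {S}.
Min-cut edges: S→P (8); capacity 8 = 8.
Cut capacity 10 exceeds the max flow 8, so it is not minimum.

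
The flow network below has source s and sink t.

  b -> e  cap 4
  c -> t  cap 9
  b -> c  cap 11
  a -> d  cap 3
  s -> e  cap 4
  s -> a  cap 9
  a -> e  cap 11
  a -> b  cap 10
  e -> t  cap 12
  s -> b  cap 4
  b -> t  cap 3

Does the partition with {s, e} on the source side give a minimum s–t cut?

No — its capacity is 25, but the minimum cut has capacity 17.

Given cut capacity: 9 + 4 + 12 = 25.
Augment s→b→t: bottleneck 3, flow now 3.
Augment s→e→t: bottleneck 4, flow now 7.
Augment s→a→e→t: bottleneck 8, flow now 15.
Augment s→b→c→t: bottleneck 1, flow now 16.
Augment s→a→b→c→t: bottleneck 1, flow now 17.
No augmenting path remains; maximum flow = 17.
In the residual graph, reachable from s: {s}.
Min-cut edges: s→a (9), s→b (4), s→e (4); capacity 9 + 4 + 4 = 17.
Cut capacity 25 exceeds the max flow 17, so it is not minimum.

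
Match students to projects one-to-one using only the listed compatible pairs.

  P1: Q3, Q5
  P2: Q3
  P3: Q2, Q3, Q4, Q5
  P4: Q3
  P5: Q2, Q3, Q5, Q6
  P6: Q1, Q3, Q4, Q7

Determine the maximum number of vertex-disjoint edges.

5

Unit-capacity flow: source→left, listed edges, right→sink; max matching = max flow.
Augmenting path P1→Q3 (+1); matched 1.
Augmenting path P3→Q2 (+1); matched 2.
Augmenting path P5→Q5 (+1); matched 3.
Augmenting path P6→Q1 (+1); matched 4.
Augmenting path P2→Q3→P1→Q5→P5→Q6 (+1); matched 5.
No augmenting path remains; maximum matching = 5.
König certificate: {P1, P3, P5, P6, Q3} is a vertex cover of size 5 (every listed pair touches it), so no matching can be larger.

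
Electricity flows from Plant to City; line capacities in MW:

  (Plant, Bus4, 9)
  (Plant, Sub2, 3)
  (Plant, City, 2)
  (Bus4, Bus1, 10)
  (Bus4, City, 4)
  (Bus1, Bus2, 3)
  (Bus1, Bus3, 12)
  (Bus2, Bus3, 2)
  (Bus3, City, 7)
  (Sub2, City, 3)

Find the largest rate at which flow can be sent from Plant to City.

Augment Plant→City: bottleneck 2, flow now 2.
Augment Plant→Bus4→City: bottleneck 4, flow now 6.
Augment Plant→Sub2→City: bottleneck 3, flow now 9.
Augment Plant→Bus4→Bus1→Bus3→City: bottleneck 5, flow now 14.
No augmenting path remains; maximum flow = 14.
In the residual graph, reachable from Plant: {Plant}.
Min-cut edges: Plant→Bus4 (9), Plant→Sub2 (3), Plant→City (2); capacity 9 + 3 + 2 = 14.
This cut is saturated, so no flow can exceed 14.

14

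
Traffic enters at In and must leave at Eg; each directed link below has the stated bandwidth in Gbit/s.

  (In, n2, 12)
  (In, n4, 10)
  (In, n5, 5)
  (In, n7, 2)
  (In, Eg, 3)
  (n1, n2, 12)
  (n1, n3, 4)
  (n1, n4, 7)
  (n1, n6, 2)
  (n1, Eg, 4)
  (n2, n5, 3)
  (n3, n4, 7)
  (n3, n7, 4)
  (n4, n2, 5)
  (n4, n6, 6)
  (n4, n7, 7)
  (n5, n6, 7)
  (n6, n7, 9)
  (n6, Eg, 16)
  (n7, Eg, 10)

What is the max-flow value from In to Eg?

Augment In→Eg: bottleneck 3, flow now 3.
Augment In→n7→Eg: bottleneck 2, flow now 5.
Augment In→n4→n6→Eg: bottleneck 6, flow now 11.
Augment In→n4→n7→Eg: bottleneck 4, flow now 15.
Augment In→n5→n6→Eg: bottleneck 5, flow now 20.
Augment In→n2→n5→n6→Eg: bottleneck 2, flow now 22.
No augmenting path remains; maximum flow = 22.
In the residual graph, reachable from In: {In, n2, n5}.
Min-cut edges: In→n4 (10), In→n7 (2), In→Eg (3), n5→n6 (7); capacity 10 + 2 + 3 + 7 = 22.
This cut is saturated, so no flow can exceed 22.

22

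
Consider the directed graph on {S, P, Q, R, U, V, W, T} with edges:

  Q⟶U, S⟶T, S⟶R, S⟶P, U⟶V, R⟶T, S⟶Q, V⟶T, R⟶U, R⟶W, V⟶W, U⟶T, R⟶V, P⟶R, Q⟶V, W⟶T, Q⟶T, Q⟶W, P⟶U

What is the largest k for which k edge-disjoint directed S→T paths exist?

Assign every edge capacity 1; by Menger, the answer equals the max flow.
Path S→T (+1); total 1.
Path S→Q→T (+1); total 2.
Path S→R→T (+1); total 3.
Path S→P→U→T (+1); total 4.
No residual S→T path; max flow = 4.
Certifying cut of size 4: {S→P, S→Q, S→R, S→T}.

4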